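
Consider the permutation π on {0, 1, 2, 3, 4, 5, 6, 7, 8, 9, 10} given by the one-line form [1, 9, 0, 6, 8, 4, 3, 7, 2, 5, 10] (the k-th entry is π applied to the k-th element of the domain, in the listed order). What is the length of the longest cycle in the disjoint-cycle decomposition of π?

Decomposing into disjoint cycles gives (0 1 9 5 4 8 2)(3 6); the longest has length 7.

7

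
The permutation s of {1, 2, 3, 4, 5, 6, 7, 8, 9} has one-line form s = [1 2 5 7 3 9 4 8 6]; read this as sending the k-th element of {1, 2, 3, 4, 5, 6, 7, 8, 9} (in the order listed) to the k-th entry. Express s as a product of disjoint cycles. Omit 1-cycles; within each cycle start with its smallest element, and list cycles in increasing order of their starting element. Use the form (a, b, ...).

Iterating s from 3 gives 3 → 5 → 3; that is the 2-cycle (3, 5).
Continuing from each remaining unvisited element yields (3, 5)(4, 7)(6, 9).

(3, 5)(4, 7)(6, 9)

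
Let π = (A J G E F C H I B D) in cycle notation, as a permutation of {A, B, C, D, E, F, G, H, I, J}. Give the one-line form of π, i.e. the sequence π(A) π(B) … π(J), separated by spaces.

Reading each image from the cycles: A→J, B→D, C→H, D→A, E→F, F→C, G→E, H→I, I→B, J→G.
Listing these in domain order gives J D H A F C E I B G.

J D H A F C E I B G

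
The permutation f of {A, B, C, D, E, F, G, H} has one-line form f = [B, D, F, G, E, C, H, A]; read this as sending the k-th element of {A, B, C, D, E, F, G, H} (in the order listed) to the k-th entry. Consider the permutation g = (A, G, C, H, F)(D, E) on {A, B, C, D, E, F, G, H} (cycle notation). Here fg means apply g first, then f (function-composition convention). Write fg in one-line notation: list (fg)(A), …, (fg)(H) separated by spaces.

H D A E G B F C

Chase each element through g then f: A → G → H; B → B → D; C → H → A; D → E → E; E → D → G; F → A → B; G → C → F; H → F → C.
So fg in one-line form is H D A E G B F C.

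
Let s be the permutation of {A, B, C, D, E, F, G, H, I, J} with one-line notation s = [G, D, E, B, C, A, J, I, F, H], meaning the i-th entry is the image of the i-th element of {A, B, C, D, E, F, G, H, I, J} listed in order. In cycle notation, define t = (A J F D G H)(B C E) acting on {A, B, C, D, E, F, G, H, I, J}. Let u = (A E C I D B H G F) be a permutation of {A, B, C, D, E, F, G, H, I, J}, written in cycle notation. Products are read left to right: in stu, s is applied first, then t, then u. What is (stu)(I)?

Chase I: s(I) = F; t(F) = D; u(D) = B. Hence (stu)(I) = B.

B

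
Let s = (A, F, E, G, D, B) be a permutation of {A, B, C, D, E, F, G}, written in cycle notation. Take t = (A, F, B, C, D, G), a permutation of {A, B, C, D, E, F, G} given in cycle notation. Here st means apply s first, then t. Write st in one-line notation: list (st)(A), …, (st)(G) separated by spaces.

(st)(x) = t(s(x)). Computing each image: t(s(A)) = t(F) = B, t(s(B)) = t(A) = F, t(s(C)) = t(C) = D, t(s(D)) = t(B) = C, t(s(E)) = t(G) = A, t(s(F)) = t(E) = E, t(s(G)) = t(D) = G.
Hence st = [B F D C A E G].

B F D C A E G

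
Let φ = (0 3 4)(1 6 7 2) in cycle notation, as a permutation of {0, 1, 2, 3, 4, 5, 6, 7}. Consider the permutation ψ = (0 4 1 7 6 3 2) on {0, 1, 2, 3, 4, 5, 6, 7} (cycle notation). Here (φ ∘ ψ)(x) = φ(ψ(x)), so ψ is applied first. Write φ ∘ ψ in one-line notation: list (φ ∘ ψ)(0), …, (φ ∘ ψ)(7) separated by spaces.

(φ ∘ ψ)(x) = φ(ψ(x)). Computing each image: φ(ψ(0)) = φ(4) = 0, φ(ψ(1)) = φ(7) = 2, φ(ψ(2)) = φ(0) = 3, φ(ψ(3)) = φ(2) = 1, φ(ψ(4)) = φ(1) = 6, φ(ψ(5)) = φ(5) = 5, φ(ψ(6)) = φ(3) = 4, φ(ψ(7)) = φ(6) = 7.
Hence φ ∘ ψ = [0 2 3 1 6 5 4 7].

0 2 3 1 6 5 4 7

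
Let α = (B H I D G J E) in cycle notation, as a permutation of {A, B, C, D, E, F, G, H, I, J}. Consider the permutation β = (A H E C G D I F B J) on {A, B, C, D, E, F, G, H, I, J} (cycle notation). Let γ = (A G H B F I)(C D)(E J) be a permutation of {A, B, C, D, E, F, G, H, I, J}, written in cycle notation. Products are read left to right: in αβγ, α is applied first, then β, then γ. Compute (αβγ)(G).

(αβγ)(G) = γ(β(α(G))). α(G) = J, then β(J) = A, then γ(A) = G, so the result is G.

G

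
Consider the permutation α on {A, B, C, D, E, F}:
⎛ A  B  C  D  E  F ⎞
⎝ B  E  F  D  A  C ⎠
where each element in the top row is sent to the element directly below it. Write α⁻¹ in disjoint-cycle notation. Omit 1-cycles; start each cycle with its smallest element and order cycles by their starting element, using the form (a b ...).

The cycle decomposition of α is (A B E)(C F).
The inverse reverses every cycle; in canonical form, α⁻¹ = (A E B)(C F).

(A E B)(C F)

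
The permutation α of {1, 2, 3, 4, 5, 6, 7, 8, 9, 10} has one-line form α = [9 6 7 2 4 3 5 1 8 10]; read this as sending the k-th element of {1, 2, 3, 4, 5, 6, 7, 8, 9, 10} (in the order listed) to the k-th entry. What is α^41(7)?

3

Tracing 7 → 5 → … returns to 7 after 6 steps, so 7 lies in a 6-cycle (2, 6, 3, 7, 5, 4).
On a 6-cycle, α^6 is the identity, so α^41 = α^5 there (41 ≡ 5 mod 6).
Stepping 5 places around the cycle: 7 → 5 → 4 → 2 → 6 → 3.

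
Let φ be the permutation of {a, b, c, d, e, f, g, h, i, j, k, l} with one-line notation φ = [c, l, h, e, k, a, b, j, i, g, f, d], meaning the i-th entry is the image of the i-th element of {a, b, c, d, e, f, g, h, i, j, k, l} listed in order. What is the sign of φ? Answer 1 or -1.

1

In disjoint-cycle form the cycle lengths are 11, 1.
A cycle is odd iff its length is even; φ has 0 even-length cycles, so sgn(φ) = (−1)^0 and φ is even.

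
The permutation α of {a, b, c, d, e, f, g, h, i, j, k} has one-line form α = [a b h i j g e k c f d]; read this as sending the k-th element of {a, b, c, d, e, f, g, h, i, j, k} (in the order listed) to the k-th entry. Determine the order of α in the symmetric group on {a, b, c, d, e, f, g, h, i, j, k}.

20

The disjoint-cycle form of α has cycle lengths 5, 4, 1, 1.
Since disjoint cycles commute, ord(α) = lcm(5, 4) = 20.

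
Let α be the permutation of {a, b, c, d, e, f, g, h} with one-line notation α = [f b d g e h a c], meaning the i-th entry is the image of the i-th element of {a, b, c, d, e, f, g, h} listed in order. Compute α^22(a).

d

Tracing a → f → … returns to a after 6 steps, so a lies in a 6-cycle (a, f, h, c, d, g).
Since the cycle has length 6, α^22 acts on it the same as α^4 (22 mod 6 = 4).
Advancing 4 steps from a: a → f → h → c → d.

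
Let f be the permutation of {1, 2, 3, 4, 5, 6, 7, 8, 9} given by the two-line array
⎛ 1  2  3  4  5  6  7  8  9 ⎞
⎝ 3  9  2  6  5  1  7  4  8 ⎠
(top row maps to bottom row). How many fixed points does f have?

2

The fixed points (elements with f(x) = x) are {5, 7}, so there are 2.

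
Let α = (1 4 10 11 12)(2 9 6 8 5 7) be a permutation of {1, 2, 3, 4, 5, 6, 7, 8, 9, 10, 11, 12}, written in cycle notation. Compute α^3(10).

10 lies in the 5-cycle (1 4 10 11 12).
Stepping 3 places around the cycle: 10 → 11 → 12 → 1.

1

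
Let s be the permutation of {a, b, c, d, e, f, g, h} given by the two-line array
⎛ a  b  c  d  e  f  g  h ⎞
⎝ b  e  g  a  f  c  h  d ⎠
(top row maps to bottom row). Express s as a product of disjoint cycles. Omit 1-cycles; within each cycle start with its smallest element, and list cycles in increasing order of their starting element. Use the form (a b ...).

(a b e f c g h d)

Iterating s from a gives a → b → e → f → c → g → h → d → a; that is the 8-cycle (a b e f c g h d).
Repeating from the next unused element and collecting all non-trivial cycles gives (a b e f c g h d).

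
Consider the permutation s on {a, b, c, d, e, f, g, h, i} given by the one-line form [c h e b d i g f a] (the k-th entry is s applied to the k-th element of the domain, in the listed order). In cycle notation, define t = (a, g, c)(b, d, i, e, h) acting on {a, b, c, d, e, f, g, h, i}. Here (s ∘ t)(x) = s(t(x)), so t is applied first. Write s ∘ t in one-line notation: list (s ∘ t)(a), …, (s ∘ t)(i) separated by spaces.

(s ∘ t)(x) = s(t(x)). Computing each image: s(t(a)) = s(g) = g, s(t(b)) = s(d) = b, s(t(c)) = s(a) = c, s(t(d)) = s(i) = a, s(t(e)) = s(h) = f, s(t(f)) = s(f) = i, s(t(g)) = s(c) = e, s(t(h)) = s(b) = h, s(t(i)) = s(e) = d.
Hence s ∘ t = [g b c a f i e h d].

g b c a f i e h d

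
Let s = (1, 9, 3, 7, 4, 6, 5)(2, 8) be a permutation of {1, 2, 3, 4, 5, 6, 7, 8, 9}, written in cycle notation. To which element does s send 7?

4

Within (1, 9, 3, 7, 4, 6, 5), 7 ↦ 4.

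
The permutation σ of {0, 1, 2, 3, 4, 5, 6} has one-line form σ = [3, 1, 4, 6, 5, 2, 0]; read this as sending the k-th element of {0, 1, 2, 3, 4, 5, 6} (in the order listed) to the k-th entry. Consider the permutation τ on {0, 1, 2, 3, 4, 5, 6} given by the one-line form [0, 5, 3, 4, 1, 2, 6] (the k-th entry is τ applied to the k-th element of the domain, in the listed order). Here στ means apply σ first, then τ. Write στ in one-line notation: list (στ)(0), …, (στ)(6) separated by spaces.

4 5 1 6 2 3 0

(στ)(x) = τ(σ(x)). Computing each image: τ(σ(0)) = τ(3) = 4, τ(σ(1)) = τ(1) = 5, τ(σ(2)) = τ(4) = 1, τ(σ(3)) = τ(6) = 6, τ(σ(4)) = τ(5) = 2, τ(σ(5)) = τ(2) = 3, τ(σ(6)) = τ(0) = 0.
Hence στ = [4 5 1 6 2 3 0].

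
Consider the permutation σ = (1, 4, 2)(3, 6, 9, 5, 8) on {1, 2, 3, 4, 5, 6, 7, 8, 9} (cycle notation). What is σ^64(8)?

5

8 lies in the 5-cycle (3, 6, 9, 5, 8).
On a 5-cycle, σ^5 is the identity, so σ^64 = σ^4 there (64 ≡ 4 mod 5).
Advancing 4 steps from 8: 8 → 3 → 6 → 9 → 5.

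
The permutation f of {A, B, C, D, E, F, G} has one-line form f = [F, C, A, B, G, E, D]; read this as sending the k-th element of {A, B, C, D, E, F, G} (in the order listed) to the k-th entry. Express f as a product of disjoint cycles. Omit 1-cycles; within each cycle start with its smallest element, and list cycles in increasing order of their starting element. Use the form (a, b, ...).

Start at A and follow images: A → F → E → G → D → B → C → A, giving the cycle (A, F, E, G, D, B, C).
Continuing from each remaining unvisited element yields (A, F, E, G, D, B, C).

(A, F, E, G, D, B, C)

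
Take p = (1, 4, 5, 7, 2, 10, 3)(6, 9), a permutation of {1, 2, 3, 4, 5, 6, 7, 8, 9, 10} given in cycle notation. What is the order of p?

14

The cycle type of p is (7, 2, 1).
The order of p is the least common multiple of its cycle lengths: lcm(7, 2) = 14.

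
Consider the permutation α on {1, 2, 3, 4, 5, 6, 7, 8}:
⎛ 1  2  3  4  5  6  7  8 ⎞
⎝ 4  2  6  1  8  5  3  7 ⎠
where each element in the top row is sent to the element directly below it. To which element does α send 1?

4

The entry below 1 in the array is 4, so α(1) = 4.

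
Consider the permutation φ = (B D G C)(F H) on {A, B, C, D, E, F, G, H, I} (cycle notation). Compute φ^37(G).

G lies in the 4-cycle (B D G C).
Since the cycle has length 4, φ^37 acts on it the same as φ^1 (37 mod 4 = 1).
Advancing 1 step from G: G → C.

C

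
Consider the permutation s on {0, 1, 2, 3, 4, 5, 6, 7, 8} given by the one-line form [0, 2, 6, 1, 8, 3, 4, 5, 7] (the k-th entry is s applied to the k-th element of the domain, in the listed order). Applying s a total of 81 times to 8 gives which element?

Tracing 8 → 7 → … returns to 8 after 8 steps, so 8 lies in an 8-cycle (1, 2, 6, 4, 8, 7, 5, 3).
Powers repeat with period 8 on this cycle, and 81 mod 8 = 1, so s^81(8) = s^1(8).
Advancing 1 step from 8: 8 → 7.

7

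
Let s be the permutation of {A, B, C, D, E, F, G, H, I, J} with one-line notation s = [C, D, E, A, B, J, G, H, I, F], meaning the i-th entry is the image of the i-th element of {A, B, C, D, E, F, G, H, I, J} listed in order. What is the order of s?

10

Writing s as disjoint cycles, the cycle lengths are 5, 2, 1, 1, 1.
Since disjoint cycles commute, ord(s) = lcm(5, 2) = 10.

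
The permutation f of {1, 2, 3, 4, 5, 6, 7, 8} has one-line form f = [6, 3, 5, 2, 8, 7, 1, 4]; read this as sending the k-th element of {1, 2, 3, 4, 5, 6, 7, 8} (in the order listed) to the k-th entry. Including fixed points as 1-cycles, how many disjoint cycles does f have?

2

The cycle decomposition is (1 6 7)(2 3 5 8 4), which has 2 cycles (counting 1-cycles).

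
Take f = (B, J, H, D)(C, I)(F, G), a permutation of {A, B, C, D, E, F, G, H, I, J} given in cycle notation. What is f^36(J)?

J lies in the 4-cycle (B, J, H, D).
Since the cycle has length 4, f^36 acts on it the same as f^0 (36 mod 4 = 0).
So f^36(J) = J.

J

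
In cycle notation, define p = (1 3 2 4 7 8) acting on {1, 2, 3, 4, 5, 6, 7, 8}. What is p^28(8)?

8 lies in the 6-cycle (1 3 2 4 7 8).
On a 6-cycle, p^6 is the identity, so p^28 = p^4 there (28 ≡ 4 mod 6).
Advancing 4 steps from 8: 8 → 1 → 3 → 2 → 4.

4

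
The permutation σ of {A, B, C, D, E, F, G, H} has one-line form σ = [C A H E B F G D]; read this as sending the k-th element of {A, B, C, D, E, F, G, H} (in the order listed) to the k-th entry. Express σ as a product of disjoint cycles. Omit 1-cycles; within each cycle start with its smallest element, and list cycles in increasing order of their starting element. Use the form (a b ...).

(A C H D E B)

From A: A → C → H → D → E → B → A, closing the cycle (A C H D E B).
Repeating from the next unused element and collecting all non-trivial cycles gives (A C H D E B).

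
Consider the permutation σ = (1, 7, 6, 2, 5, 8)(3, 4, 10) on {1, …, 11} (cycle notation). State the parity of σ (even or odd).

The cycle lengths are 6, 3, 1, 1.
A cycle of length ℓ contributes ℓ−1 transpositions, so σ is a product of 5 + 2 = 7 transpositions — odd.

odd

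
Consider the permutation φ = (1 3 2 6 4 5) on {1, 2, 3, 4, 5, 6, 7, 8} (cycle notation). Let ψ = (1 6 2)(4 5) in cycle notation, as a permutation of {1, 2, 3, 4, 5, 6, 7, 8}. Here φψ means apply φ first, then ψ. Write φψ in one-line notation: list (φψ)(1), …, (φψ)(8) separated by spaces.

3 2 1 4 6 5 7 8

(φψ)(x) = ψ(φ(x)). Computing each image: ψ(φ(1)) = ψ(3) = 3, ψ(φ(2)) = ψ(6) = 2, ψ(φ(3)) = ψ(2) = 1, ψ(φ(4)) = ψ(5) = 4, ψ(φ(5)) = ψ(1) = 6, ψ(φ(6)) = ψ(4) = 5, ψ(φ(7)) = ψ(7) = 7, ψ(φ(8)) = ψ(8) = 8.
Hence φψ = [3 2 1 4 6 5 7 8].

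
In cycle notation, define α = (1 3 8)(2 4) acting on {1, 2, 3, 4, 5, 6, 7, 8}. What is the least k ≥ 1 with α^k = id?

The disjoint cycles have lengths 3, 2, 1, 1, 1.
The order of α is the least common multiple of its cycle lengths: lcm(3, 2) = 6.

6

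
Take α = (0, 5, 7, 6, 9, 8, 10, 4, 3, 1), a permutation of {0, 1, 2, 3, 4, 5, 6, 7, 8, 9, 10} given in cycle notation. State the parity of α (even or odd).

The cycle lengths are 10, 1.
A cycle is odd iff its length is even; α has 1 even-length cycle, so sgn(α) = (−1)^1 and α is odd.

odd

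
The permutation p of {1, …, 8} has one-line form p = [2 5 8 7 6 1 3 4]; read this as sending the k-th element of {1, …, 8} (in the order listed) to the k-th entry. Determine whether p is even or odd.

even

In disjoint-cycle form the cycle lengths are 4, 4.
A cycle of length ℓ contributes ℓ−1 transpositions, so p is a product of 3 + 3 = 6 transpositions — even.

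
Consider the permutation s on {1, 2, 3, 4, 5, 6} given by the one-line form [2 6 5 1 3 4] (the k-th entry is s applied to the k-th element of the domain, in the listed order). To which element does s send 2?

2 is element number 2 of the domain, and entry number 2 of the one-line form is 6, so s(2) = 6.

6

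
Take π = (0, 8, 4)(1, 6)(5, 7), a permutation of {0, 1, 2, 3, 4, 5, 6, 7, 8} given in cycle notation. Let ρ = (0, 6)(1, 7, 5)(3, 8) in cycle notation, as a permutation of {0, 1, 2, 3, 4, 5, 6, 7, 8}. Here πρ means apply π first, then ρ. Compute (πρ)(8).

π(8) = 4, then ρ(4) = 4; composing gives (πρ)(8) = 4.

4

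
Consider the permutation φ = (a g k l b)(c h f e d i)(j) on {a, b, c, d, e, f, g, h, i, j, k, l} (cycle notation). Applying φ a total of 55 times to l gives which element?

l lies in the 5-cycle (a g k l b).
Powers repeat with period 5 on this cycle, and 55 mod 5 = 0, so φ^55(l) = φ^0(l).
So φ^55(l) = l.

l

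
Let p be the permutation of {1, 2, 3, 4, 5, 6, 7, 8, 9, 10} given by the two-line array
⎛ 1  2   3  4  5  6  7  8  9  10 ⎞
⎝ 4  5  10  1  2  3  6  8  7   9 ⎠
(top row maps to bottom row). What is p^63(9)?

3

Tracing 9 → 7 → … returns to 9 after 5 steps, so 9 lies in a 5-cycle (3, 10, 9, 7, 6).
Powers repeat with period 5 on this cycle, and 63 mod 5 = 3, so p^63(9) = p^3(9).
Advancing 3 steps from 9: 9 → 7 → 6 → 3.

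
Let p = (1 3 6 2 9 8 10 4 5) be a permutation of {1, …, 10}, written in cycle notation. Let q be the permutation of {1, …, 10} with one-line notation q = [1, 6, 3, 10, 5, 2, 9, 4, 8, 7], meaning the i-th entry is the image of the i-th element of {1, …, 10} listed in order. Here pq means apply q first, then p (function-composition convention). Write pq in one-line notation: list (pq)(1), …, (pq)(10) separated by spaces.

3 2 6 4 1 9 8 5 10 7

Chase each element through q then p: 1 → 1 → 3; 2 → 6 → 2; 3 → 3 → 6; 4 → 10 → 4; 5 → 5 → 1; 6 → 2 → 9; 7 → 9 → 8; 8 → 4 → 5; 9 → 8 → 10; 10 → 7 → 7.
So pq in one-line form is 3 2 6 4 1 9 8 5 10 7.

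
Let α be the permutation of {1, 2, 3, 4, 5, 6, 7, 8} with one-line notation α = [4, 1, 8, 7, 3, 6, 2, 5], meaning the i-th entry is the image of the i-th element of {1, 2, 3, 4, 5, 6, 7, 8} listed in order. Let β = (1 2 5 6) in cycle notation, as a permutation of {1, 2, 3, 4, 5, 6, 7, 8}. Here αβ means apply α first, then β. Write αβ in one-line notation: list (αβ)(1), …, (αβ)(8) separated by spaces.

4 2 8 7 3 1 5 6

(αβ)(x) = β(α(x)). Computing each image: β(α(1)) = β(4) = 4, β(α(2)) = β(1) = 2, β(α(3)) = β(8) = 8, β(α(4)) = β(7) = 7, β(α(5)) = β(3) = 3, β(α(6)) = β(6) = 1, β(α(7)) = β(2) = 5, β(α(8)) = β(5) = 6.
Hence αβ = [4 2 8 7 3 1 5 6].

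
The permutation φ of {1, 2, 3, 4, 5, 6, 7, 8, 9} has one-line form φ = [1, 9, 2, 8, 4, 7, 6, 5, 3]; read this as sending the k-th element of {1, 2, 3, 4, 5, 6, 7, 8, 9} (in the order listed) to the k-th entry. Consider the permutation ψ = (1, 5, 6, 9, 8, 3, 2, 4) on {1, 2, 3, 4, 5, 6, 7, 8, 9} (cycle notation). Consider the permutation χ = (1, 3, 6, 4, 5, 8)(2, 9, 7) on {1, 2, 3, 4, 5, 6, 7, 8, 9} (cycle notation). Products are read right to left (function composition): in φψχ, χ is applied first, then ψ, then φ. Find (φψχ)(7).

Apply the permutations in order: χ(7) = 2, then ψ(2) = 4, then φ(4) = 8. So (φψχ)(7) = 8.

8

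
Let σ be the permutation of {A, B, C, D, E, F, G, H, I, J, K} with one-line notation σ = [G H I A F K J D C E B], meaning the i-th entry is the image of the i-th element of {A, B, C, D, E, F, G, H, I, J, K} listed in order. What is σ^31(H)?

Tracing H → D → … returns to H after 9 steps, so H lies in a 9-cycle (A, G, J, E, F, K, B, H, D).
Powers repeat with period 9 on this cycle, and 31 mod 9 = 4, so σ^31(H) = σ^4(H).
Stepping 4 places around the cycle: H → D → A → G → J.

J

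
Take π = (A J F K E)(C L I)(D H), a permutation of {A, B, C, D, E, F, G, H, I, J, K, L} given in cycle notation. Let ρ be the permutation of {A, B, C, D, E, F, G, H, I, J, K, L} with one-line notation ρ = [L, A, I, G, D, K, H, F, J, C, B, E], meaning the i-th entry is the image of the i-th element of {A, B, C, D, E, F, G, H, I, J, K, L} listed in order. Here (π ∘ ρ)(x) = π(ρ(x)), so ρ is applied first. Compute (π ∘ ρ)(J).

First apply ρ: ρ(J) = C, then π(C) = L. Thus (π ∘ ρ)(J) = L.

L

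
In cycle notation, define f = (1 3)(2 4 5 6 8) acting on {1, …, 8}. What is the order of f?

10

The cycle type of f is (5, 2, 1).
The order of f is the least common multiple of its cycle lengths: lcm(5, 2) = 10.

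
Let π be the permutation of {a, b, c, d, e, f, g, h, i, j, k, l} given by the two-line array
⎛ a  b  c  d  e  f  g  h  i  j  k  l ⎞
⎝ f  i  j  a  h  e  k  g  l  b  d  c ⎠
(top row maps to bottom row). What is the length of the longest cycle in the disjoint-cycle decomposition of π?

Decomposing into disjoint cycles gives (a f e h g k d)(b i l c j); the longest has length 7.

7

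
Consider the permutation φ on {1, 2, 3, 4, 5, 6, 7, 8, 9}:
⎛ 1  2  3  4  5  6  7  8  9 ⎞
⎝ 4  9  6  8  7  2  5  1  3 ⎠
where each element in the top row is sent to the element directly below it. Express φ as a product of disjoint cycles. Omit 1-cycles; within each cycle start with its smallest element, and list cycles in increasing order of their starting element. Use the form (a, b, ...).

(1, 4, 8)(2, 9, 3, 6)(5, 7)

From 1: 1 → 4 → 8 → 1, closing the cycle (1, 4, 8).
Continuing from each remaining unvisited element yields (1, 4, 8)(2, 9, 3, 6)(5, 7).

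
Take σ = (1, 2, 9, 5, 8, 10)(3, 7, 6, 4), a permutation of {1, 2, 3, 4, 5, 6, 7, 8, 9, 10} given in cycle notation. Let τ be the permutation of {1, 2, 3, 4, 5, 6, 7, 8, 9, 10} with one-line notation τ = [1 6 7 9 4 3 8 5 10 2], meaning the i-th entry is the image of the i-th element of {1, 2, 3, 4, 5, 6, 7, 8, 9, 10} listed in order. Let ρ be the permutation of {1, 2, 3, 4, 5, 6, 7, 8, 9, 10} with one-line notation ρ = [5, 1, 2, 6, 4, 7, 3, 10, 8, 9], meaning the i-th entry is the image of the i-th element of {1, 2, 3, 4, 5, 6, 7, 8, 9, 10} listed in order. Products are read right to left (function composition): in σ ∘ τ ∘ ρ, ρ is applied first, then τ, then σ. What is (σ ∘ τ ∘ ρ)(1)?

3

Chase 1: ρ(1) = 5; τ(5) = 4; σ(4) = 3. Hence (σ ∘ τ ∘ ρ)(1) = 3.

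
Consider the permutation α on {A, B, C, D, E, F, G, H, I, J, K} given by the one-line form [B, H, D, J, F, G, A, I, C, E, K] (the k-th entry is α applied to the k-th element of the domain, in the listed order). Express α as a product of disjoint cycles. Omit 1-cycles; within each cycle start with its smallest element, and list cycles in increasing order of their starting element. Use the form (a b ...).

(A B H I C D J E F G)

From A: A → B → H → I → C → D → J → E → F → G → A, closing the cycle (A B H I C D J E F G).
Repeating from the next unused element and collecting all non-trivial cycles gives (A B H I C D J E F G).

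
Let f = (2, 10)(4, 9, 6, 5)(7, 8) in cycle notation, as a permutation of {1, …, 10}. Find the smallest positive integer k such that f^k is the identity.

The disjoint cycles have lengths 4, 2, 2, 1, 1.
Since disjoint cycles commute, ord(f) = lcm(4, 2, 2) = 4.

4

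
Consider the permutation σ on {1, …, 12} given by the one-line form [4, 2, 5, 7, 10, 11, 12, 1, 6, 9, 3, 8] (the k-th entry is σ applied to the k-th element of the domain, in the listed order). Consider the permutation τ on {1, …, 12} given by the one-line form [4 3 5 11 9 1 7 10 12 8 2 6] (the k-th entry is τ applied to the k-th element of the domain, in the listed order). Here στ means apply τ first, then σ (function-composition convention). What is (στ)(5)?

First apply τ: τ(5) = 9, then σ(9) = 6. Thus (στ)(5) = 6.

6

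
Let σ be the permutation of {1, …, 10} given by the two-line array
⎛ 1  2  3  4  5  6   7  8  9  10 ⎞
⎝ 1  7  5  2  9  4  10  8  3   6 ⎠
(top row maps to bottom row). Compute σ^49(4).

6

Tracing 4 → 2 → … returns to 4 after 5 steps, so 4 lies in a 5-cycle (2, 7, 10, 6, 4).
Powers repeat with period 5 on this cycle, and 49 mod 5 = 4, so σ^49(4) = σ^4(4).
Stepping 4 places around the cycle: 4 → 2 → 7 → 10 → 6.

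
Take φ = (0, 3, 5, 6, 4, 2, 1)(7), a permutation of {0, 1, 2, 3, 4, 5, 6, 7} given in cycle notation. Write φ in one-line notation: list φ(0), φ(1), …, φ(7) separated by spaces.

3 0 1 5 2 6 4 7

Reading each image from the cycles: 0→3, 1→0, 2→1, 3→5, 4→2, 5→6, 6→4, 7→7.
Listing these in domain order gives 3 0 1 5 2 6 4 7.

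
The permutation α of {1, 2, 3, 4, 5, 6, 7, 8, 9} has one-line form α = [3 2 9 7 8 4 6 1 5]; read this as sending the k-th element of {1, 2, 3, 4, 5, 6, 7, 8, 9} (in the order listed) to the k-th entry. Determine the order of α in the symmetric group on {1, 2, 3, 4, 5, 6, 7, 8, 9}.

15

The disjoint-cycle form of α has cycle lengths 5, 3, 1.
Since disjoint cycles commute, ord(α) = lcm(5, 3) = 15.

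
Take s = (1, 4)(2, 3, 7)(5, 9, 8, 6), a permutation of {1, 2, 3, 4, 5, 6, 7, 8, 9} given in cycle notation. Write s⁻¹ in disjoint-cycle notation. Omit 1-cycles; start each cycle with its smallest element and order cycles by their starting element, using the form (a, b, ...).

Inverting a permutation written in cycle notation just reverses the order within every cycle.
Reversing each cycle of s and rotating so the smallest element leads gives (1, 4)(2, 7, 3)(5, 6, 8, 9).

(1, 4)(2, 7, 3)(5, 6, 8, 9)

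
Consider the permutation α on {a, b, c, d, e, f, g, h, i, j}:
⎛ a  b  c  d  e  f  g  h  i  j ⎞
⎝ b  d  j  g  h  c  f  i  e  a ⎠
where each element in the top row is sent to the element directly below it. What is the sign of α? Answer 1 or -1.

1

In disjoint-cycle form the cycle lengths are 7, 3.
A cycle is odd iff its length is even; α has 0 even-length cycles, so sgn(α) = (−1)^0 and α is even.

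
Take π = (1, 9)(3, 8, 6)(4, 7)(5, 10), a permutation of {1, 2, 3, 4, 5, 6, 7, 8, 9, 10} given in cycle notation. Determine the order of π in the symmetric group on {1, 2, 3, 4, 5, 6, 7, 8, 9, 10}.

6

The cycle type of π is (3, 2, 2, 2, 1).
The order is lcm(3, 2, 2, 2) = 6.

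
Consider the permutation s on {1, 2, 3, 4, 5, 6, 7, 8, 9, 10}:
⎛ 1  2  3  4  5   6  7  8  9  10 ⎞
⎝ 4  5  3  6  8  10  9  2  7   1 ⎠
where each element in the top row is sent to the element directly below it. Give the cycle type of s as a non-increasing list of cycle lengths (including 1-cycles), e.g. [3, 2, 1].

[4, 3, 2, 1]

The disjoint cycles are (1 4 6 10)(2 5 8)(3)(7 9), with lengths 4, 3, 2, 1 in non-increasing order.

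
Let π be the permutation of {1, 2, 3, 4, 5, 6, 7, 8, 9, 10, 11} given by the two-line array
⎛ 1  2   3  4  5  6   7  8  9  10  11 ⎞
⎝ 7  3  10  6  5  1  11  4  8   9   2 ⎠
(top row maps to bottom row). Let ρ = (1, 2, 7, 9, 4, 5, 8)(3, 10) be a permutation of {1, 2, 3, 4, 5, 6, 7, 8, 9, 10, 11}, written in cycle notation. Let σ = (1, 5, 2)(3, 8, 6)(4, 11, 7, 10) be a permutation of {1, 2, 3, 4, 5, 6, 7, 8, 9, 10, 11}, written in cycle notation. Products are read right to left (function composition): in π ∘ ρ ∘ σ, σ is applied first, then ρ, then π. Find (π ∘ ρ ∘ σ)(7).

Chase 7: σ(7) = 10; ρ(10) = 3; π(3) = 10. Hence (π ∘ ρ ∘ σ)(7) = 10.

10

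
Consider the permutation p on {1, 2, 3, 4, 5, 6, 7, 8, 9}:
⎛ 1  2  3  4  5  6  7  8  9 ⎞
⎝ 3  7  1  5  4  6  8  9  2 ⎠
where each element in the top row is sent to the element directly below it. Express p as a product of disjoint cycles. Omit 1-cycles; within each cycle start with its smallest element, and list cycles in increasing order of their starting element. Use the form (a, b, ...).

Iterating p from 1 gives 1 → 3 → 1; that is the 2-cycle (1, 3).
Repeating from the next unused element and collecting all non-trivial cycles gives (1, 3)(2, 7, 8, 9)(4, 5).

(1, 3)(2, 7, 8, 9)(4, 5)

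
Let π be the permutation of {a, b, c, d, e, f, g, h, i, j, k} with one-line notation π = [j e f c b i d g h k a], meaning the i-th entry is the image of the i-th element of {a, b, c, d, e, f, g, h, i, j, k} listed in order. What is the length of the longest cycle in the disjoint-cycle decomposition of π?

Decomposing into disjoint cycles gives (a, j, k)(b, e)(c, f, i, h, g, d); the longest has length 6.

6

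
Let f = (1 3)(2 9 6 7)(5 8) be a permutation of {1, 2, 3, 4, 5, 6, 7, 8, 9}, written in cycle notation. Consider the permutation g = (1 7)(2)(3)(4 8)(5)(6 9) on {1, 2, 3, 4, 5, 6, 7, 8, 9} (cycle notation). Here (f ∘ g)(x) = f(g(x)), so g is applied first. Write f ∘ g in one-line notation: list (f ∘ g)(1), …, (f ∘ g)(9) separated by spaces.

2 9 1 5 8 6 3 4 7

(f ∘ g)(x) = f(g(x)). Computing each image: f(g(1)) = f(7) = 2, f(g(2)) = f(2) = 9, f(g(3)) = f(3) = 1, f(g(4)) = f(8) = 5, f(g(5)) = f(5) = 8, f(g(6)) = f(9) = 6, f(g(7)) = f(1) = 3, f(g(8)) = f(4) = 4, f(g(9)) = f(6) = 7.
Hence f ∘ g = [2 9 1 5 8 6 3 4 7].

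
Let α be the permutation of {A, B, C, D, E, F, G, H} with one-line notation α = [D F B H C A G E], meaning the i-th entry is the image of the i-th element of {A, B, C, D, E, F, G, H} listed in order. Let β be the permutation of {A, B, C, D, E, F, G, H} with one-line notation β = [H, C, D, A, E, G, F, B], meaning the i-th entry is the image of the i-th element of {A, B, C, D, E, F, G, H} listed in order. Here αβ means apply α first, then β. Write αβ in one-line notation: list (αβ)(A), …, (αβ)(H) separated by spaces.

A G C B D H F E

(αβ)(x) = β(α(x)). Computing each image: β(α(A)) = β(D) = A, β(α(B)) = β(F) = G, β(α(C)) = β(B) = C, β(α(D)) = β(H) = B, β(α(E)) = β(C) = D, β(α(F)) = β(A) = H, β(α(G)) = β(G) = F, β(α(H)) = β(E) = E.
Hence αβ = [A G C B D H F E].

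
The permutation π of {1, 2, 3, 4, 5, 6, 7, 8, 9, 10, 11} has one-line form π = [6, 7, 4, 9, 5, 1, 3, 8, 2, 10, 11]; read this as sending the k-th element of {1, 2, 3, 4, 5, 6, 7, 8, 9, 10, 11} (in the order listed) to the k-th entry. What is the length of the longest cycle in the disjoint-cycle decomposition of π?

Decomposing into disjoint cycles gives (1 6)(2 7 3 4 9); the longest has length 5.

5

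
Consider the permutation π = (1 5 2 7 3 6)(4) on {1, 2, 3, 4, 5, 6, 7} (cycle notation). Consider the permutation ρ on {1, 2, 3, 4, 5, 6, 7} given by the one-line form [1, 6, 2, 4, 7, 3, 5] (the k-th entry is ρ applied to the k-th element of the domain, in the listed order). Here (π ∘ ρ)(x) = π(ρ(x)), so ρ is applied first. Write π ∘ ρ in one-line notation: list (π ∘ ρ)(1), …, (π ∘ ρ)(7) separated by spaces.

5 1 7 4 3 6 2

Chase each element through ρ then π: 1 → 1 → 5; 2 → 6 → 1; 3 → 2 → 7; 4 → 4 → 4; 5 → 7 → 3; 6 → 3 → 6; 7 → 5 → 2.
Collecting the images, π ∘ ρ = [5 1 7 4 3 6 2].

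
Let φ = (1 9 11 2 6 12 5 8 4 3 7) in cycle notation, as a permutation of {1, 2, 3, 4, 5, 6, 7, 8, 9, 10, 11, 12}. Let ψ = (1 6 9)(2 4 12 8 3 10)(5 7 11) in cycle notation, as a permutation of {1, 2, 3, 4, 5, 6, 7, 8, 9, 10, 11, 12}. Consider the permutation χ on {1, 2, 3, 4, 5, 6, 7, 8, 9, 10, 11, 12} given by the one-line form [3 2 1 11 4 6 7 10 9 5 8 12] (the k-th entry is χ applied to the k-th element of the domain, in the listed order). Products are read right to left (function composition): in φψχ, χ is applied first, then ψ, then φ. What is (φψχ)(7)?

2

(φψχ)(7) = φ(ψ(χ(7))). χ(7) = 7, then ψ(7) = 11, then φ(11) = 2, so the result is 2.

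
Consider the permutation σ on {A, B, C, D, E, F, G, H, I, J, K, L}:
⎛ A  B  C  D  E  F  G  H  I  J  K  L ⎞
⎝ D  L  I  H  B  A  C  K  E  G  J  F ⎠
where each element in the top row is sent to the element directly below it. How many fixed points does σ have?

No element satisfies σ(x) = x, so there are 0 fixed points.

0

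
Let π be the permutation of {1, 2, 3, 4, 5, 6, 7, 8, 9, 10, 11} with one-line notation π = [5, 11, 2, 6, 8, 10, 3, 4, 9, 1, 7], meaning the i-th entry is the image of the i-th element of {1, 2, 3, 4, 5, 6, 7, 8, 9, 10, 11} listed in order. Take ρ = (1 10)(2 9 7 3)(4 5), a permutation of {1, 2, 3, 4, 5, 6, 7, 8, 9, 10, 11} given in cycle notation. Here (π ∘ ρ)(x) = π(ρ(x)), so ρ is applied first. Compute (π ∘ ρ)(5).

(π ∘ ρ)(5) = π(ρ(5)). ρ(5) = 4, then π(4) = 6. So (π ∘ ρ)(5) = 6.

6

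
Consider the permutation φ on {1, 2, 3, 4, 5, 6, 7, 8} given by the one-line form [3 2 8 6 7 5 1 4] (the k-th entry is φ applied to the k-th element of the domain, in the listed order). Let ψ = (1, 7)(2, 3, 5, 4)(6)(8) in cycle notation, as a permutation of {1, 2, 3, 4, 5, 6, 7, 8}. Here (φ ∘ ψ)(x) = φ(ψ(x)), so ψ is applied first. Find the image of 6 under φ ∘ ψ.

5

ψ(6) = 6, then φ(6) = 5; composing gives (φ ∘ ψ)(6) = 5.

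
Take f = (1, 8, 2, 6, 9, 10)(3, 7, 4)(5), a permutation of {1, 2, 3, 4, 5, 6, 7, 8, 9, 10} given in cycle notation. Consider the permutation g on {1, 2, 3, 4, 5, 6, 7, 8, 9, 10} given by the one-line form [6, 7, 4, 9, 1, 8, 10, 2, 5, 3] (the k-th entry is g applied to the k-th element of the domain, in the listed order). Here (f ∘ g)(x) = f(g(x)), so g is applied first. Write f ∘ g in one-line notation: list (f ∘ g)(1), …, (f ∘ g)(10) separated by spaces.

Chase each element through g then f: 1 → 6 → 9; 2 → 7 → 4; 3 → 4 → 3; 4 → 9 → 10; 5 → 1 → 8; 6 → 8 → 2; 7 → 10 → 1; 8 → 2 → 6; 9 → 5 → 5; 10 → 3 → 7.
So f ∘ g in one-line form is 9 4 3 10 8 2 1 6 5 7.

9 4 3 10 8 2 1 6 5 7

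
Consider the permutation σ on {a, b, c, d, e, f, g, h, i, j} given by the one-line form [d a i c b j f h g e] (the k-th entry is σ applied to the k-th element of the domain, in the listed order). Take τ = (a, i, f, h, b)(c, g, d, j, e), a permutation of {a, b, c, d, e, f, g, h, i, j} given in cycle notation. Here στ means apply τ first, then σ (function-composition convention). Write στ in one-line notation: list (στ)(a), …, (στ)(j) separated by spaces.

g d f e i h c a j b

Chase each element through τ then σ: a → i → g; b → a → d; c → g → f; d → j → e; e → c → i; f → h → h; g → d → c; h → b → a; i → f → j; j → e → b.
Collecting the images, στ = [g d f e i h c a j b].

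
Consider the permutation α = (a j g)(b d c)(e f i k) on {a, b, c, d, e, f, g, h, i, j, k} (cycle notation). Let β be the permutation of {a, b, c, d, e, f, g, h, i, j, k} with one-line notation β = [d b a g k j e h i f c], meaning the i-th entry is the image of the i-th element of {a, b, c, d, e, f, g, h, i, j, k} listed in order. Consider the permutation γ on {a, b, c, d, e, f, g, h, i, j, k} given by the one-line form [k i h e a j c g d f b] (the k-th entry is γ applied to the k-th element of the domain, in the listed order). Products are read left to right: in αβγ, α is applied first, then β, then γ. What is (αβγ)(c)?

i

Chase c: α(c) = b; β(b) = b; γ(b) = i. Hence (αβγ)(c) = i.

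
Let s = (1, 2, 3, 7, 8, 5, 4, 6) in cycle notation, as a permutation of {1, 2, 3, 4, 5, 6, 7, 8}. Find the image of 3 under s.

In the cycle (1, 2, 3, 7, 8, 5, 4, 6), 3 is followed by 7, so s(3) = 7.

7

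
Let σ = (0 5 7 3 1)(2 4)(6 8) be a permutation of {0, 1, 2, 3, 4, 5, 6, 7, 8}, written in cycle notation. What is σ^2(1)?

1 lies in the 5-cycle (0 5 7 3 1).
Advancing 2 steps from 1: 1 → 0 → 5.

5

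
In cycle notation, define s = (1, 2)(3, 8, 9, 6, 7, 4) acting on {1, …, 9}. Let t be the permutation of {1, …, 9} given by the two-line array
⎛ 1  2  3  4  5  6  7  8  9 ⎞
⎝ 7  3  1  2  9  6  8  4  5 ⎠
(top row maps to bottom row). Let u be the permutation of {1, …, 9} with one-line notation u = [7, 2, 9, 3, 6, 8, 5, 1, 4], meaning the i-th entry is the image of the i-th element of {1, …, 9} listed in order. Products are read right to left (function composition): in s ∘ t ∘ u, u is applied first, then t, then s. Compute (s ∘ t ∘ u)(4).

2

(s ∘ t ∘ u)(4) = s(t(u(4))). u(4) = 3, then t(3) = 1, then s(1) = 2, so the result is 2.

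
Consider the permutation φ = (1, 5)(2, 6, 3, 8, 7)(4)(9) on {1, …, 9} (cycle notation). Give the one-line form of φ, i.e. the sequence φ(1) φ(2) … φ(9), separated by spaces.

5 6 8 4 1 3 2 7 9

Reading each image from the cycles: 1↦5, 2↦6, 3↦8, 4↦4, 5↦1, 6↦3, 7↦2, 8↦7, 9↦9.
So the one-line form is 5 6 8 4 1 3 2 7 9.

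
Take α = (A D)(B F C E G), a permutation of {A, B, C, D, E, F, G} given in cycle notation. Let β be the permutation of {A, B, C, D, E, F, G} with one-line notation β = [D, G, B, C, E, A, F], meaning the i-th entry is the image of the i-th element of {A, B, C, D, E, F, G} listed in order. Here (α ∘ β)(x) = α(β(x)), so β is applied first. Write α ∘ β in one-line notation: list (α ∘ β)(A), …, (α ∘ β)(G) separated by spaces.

(α ∘ β)(x) = α(β(x)). Computing each image: α(β(A)) = α(D) = A, α(β(B)) = α(G) = B, α(β(C)) = α(B) = F, α(β(D)) = α(C) = E, α(β(E)) = α(E) = G, α(β(F)) = α(A) = D, α(β(G)) = α(F) = C.
Hence α ∘ β = [A B F E G D C].

A B F E G D C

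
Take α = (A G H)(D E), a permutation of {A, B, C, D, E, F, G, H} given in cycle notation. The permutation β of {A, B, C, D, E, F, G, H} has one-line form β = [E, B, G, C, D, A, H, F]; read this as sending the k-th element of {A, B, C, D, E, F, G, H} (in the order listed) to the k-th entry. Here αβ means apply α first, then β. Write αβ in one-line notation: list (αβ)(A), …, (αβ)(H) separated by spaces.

H B G D C A F E

(αβ)(x) = β(α(x)). Computing each image: β(α(A)) = β(G) = H, β(α(B)) = β(B) = B, β(α(C)) = β(C) = G, β(α(D)) = β(E) = D, β(α(E)) = β(D) = C, β(α(F)) = β(F) = A, β(α(G)) = β(H) = F, β(α(H)) = β(A) = E.
Hence αβ = [H B G D C A F E].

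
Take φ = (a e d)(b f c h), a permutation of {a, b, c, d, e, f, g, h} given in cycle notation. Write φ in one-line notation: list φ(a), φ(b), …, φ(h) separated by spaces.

Image by image: a↦e, b↦f, c↦h, d↦a, e↦d, f↦c, g↦g, h↦b.
So the one-line form is e f h a d c g b.

e f h a d c g b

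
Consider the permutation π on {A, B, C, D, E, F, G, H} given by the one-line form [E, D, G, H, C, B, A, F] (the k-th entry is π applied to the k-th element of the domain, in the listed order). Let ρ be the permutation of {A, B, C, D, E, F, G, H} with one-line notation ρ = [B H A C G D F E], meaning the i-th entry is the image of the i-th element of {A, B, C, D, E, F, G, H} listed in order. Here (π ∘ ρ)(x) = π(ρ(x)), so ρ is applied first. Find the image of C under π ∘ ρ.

E

First apply ρ: ρ(C) = A, then π(A) = E. Thus (π ∘ ρ)(C) = E.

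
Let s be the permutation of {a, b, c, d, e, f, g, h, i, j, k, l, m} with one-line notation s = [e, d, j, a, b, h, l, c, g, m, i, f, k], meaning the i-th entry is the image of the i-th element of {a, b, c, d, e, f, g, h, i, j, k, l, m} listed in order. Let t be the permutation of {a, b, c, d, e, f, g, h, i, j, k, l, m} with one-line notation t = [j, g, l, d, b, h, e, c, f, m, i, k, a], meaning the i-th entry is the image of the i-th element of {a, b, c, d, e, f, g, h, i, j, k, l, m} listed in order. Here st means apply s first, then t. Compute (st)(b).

d

s(b) = d, then t(d) = d; composing gives (st)(b) = d.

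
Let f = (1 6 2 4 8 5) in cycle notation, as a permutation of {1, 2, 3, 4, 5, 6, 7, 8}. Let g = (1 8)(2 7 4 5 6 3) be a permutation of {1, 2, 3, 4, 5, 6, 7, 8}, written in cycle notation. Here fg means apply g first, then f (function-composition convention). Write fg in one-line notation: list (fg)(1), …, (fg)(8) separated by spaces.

5 7 4 1 2 3 8 6

For each element, apply g then f: 1 → 8 → 5; 2 → 7 → 7; 3 → 2 → 4; 4 → 5 → 1; 5 → 6 → 2; 6 → 3 → 3; 7 → 4 → 8; 8 → 1 → 6.
So fg in one-line form is 5 7 4 1 2 3 8 6.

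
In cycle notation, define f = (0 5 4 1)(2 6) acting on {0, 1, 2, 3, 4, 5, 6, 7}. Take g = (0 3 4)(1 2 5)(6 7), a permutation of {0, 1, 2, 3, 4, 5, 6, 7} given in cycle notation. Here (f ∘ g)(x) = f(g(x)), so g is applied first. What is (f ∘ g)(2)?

(f ∘ g)(2) = f(g(2)). g(2) = 5, then f(5) = 4. So (f ∘ g)(2) = 4.

4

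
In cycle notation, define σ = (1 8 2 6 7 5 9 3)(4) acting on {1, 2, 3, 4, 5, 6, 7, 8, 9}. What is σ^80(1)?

1

1 lies in the 8-cycle (1 8 2 6 7 5 9 3).
Since the cycle has length 8, σ^80 acts on it the same as σ^0 (80 mod 8 = 0).
So σ^80(1) = 1.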